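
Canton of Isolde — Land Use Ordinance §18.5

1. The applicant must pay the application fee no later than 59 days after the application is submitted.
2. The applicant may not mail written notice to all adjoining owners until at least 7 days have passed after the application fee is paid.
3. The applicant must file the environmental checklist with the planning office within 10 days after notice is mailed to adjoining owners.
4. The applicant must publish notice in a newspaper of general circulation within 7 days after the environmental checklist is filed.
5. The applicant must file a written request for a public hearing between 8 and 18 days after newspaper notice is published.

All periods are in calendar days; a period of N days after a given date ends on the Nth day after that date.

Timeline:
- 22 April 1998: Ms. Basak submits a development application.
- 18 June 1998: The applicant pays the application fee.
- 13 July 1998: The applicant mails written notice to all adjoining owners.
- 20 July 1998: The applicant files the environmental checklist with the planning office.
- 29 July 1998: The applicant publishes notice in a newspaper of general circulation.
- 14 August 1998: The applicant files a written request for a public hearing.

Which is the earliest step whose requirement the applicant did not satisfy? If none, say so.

(1) due by 22 April 1998 + 59 days = 20 June 1998; 18 June 1998 is within that limit.
(2) permitted from 18 June 1998 + 7 days = 25 June 1998 onward; 13 July 1998 is on or after that date.
(3) due by 13 July 1998 + 10 days = 23 July 1998; done 20 July 1998 — timely.
(4) due by 20 July 1998 + 7 days = 27 July 1998; not done until 29 July 1998, 2 days after the deadline.

Step 4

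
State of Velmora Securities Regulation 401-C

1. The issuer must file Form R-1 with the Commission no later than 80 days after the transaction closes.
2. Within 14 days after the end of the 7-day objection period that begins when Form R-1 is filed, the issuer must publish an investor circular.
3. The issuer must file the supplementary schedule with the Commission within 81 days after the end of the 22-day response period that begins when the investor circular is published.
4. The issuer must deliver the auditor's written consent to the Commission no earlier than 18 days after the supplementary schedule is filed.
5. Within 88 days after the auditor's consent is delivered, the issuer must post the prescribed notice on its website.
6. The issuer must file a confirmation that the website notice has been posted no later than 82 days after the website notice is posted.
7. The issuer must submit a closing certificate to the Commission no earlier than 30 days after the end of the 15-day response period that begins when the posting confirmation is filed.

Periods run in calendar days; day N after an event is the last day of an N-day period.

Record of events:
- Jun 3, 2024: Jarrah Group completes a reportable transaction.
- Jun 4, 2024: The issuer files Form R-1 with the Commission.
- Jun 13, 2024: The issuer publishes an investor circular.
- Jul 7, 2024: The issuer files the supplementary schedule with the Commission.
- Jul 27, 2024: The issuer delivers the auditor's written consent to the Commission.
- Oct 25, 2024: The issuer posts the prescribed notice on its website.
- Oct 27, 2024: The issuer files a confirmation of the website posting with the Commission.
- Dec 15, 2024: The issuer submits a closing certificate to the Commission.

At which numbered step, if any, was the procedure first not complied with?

Step 5

Step 1: 80 days after Jun 3, 2024 (when the transaction closes) is Aug 22, 2024; done Jun 4, 2024 — timely.
Step 2: 14 days after Jun 11, 2024 (end of the 7-day objection period, which began when Form R-1 is filed on Jun 4, 2024) is Jun 25, 2024; done Jun 13, 2024 — timely.
Step 3: 81 days after Jul 5, 2024 (end of the 22-day response period, which began when the investor circular is published on Jun 13, 2024) is Sep 24, 2024; Jul 7, 2024 is within that limit.
Step 4: the earliest permitted date is 18 days after Jul 7, 2024 (when the supplementary schedule is filed), i.e. Jul 25, 2024; done Jul 27, 2024 — permitted.
Step 5: 88 days after Jul 27, 2024 (when the auditor's consent is delivered) is Oct 23, 2024; not done until Oct 25, 2024, 2 days after the deadline.
Later steps need not be reached.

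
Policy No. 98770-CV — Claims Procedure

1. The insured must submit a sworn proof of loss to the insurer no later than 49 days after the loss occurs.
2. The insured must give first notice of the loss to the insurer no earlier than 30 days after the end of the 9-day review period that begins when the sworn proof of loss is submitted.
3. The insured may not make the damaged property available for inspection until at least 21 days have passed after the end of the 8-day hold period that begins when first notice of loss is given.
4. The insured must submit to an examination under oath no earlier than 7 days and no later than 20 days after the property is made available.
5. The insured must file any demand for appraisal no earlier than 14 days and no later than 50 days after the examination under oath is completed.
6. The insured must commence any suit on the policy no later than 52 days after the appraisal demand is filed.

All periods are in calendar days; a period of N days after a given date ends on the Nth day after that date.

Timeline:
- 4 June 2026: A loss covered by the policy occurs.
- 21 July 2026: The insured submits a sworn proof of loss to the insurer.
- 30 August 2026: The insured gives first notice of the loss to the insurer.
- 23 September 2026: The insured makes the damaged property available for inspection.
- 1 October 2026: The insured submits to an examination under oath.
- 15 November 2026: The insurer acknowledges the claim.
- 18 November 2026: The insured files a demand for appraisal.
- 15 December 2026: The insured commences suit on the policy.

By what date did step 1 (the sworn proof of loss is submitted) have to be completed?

23 July 2026

Step 1 runs from 4 June 2026, when the loss occurs. 49 days after 4 June 2026 is 23 July 2026.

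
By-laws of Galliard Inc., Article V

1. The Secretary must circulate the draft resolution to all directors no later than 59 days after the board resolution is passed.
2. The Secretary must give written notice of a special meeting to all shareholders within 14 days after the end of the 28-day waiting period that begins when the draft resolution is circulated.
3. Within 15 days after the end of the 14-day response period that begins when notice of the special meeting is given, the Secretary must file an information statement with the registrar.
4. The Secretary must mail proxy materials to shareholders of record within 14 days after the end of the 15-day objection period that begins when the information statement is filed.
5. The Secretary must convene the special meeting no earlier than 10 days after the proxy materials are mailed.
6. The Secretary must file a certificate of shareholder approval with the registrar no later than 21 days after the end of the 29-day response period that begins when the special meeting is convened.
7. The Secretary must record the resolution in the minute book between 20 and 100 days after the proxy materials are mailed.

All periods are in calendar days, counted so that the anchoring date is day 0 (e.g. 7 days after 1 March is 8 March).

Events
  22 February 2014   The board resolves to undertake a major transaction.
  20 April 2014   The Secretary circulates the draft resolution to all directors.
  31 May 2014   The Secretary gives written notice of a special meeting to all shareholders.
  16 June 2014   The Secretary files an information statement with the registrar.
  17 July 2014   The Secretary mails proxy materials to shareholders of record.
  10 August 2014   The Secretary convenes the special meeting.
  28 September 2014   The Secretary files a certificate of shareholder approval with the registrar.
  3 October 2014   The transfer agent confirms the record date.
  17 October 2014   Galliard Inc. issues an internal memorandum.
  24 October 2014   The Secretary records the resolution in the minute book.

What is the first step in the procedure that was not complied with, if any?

(1) due by 22 February 2014 + 59 days = 22 April 2014; 20 April 2014 is within that limit.
(2) due by 18 May 2014 + 14 days = 1 June 2014; completed 31 May 2014, before the deadline.
(3) due by 14 June 2014 + 15 days = 29 June 2014; completed 16 June 2014, before the deadline.
(4) due by 1 July 2014 + 14 days = 15 July 2014; done 17 July 2014 — 2 days late.

Step 4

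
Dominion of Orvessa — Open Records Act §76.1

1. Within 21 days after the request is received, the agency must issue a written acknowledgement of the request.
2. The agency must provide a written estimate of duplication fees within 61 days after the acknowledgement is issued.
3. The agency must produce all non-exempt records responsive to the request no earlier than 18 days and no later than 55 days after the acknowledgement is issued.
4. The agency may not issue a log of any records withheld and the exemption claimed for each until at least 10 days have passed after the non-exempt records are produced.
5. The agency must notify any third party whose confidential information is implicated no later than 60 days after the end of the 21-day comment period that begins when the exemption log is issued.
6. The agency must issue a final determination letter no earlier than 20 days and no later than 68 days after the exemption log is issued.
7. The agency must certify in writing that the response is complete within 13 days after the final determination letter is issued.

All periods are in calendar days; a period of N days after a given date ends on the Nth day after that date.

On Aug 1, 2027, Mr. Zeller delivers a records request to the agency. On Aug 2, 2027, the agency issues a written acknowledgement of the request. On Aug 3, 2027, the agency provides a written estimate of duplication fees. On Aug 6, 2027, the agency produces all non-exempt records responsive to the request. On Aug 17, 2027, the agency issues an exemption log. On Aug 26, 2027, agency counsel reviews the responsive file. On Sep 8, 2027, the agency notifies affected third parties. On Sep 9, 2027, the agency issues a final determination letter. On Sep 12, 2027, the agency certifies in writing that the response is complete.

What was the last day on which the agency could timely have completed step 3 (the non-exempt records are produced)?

Step 3 runs from Aug 2, 2027, when the acknowledgement is issued. The window is 18–55 days after Aug 2, 2027; it closes on Sep 26, 2027.

Sep 26, 2027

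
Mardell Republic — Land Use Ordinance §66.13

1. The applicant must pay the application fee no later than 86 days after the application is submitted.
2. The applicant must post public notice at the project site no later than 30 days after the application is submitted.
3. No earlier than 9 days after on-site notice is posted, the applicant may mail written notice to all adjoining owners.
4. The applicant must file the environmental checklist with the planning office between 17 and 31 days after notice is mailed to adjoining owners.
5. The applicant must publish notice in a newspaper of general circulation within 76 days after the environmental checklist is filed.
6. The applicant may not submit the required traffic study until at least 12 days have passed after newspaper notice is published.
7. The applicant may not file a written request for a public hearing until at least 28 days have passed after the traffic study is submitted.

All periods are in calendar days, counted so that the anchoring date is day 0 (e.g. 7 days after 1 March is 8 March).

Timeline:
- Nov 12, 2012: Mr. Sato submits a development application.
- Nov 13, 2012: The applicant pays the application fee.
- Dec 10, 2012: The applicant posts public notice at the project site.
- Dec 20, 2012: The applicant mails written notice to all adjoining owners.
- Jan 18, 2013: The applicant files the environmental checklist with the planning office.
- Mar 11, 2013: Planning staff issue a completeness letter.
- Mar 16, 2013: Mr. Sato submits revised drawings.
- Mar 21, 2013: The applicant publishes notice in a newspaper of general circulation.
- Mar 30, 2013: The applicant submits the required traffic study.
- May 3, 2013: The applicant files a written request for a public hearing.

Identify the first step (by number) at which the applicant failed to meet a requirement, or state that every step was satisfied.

Step 6

(1) due by Nov 12, 2012 + 86 days = Feb 6, 2013; Nov 13, 2012 is within that limit.
(2) due by Nov 12, 2012 + 30 days = Dec 12, 2012; done Dec 10, 2012 — timely.
(3) permitted from Dec 10, 2012 + 9 days = Dec 19, 2012 onward; done Dec 20, 2012 — permitted.
(4) the permitted window runs from Dec 20, 2012 + 17 = Jan 6, 2013 to Dec 20, 2012 + 31 = Jan 20, 2013; Jan 18, 2013 falls inside that range.
(5) due by Jan 18, 2013 + 76 days = Apr 4, 2013; completed Mar 21, 2013, before the deadline.
(6) permitted from Mar 21, 2013 + 12 days = Apr 2, 2013 onward; done Mar 30, 2013 — 3 days too early.
The analysis stops there.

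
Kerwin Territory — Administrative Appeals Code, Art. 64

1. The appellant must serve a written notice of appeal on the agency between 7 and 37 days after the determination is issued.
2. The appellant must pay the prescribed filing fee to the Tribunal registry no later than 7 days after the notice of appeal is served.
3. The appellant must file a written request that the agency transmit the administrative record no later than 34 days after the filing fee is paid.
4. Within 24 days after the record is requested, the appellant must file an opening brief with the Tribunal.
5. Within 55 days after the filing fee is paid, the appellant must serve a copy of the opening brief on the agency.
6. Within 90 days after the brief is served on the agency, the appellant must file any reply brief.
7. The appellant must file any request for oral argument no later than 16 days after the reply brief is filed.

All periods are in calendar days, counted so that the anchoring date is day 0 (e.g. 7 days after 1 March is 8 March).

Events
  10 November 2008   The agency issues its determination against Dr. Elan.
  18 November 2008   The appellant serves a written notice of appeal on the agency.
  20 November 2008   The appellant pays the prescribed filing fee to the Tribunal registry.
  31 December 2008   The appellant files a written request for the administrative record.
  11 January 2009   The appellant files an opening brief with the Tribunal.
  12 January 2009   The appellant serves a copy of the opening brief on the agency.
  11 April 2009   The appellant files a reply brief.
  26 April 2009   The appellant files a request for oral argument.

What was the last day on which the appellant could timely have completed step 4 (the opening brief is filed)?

Step 4 runs from 31 December 2008, when the record is requested. 24 days after 31 December 2008 is 24 January 2009.

24 January 2009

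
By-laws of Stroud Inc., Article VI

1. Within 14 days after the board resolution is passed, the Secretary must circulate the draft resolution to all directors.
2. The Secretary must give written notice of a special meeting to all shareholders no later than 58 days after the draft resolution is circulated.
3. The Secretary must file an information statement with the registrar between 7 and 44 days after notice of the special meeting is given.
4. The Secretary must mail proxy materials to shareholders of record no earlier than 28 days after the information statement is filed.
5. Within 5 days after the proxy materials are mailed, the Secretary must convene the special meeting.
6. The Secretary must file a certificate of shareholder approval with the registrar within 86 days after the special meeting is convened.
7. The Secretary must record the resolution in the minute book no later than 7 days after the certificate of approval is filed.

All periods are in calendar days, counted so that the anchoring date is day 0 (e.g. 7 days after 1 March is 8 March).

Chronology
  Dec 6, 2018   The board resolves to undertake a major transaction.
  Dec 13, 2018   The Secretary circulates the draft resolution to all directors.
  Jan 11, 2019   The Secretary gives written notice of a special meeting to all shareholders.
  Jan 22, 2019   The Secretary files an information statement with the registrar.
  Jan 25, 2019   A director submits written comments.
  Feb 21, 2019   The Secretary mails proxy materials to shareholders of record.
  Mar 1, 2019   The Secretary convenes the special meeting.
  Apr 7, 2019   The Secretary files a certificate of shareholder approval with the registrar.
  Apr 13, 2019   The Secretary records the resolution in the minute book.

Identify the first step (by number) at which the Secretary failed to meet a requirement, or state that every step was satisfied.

(1) due by Dec 6, 2018 + 14 days = Dec 20, 2018; Dec 13, 2018 is within that limit.
(2) due by Dec 13, 2018 + 58 days = Feb 9, 2019; completed Jan 11, 2019, before the deadline.
(3) the permitted window runs from Jan 11, 2019 + 7 = Jan 18, 2019 to Jan 11, 2019 + 44 = Feb 24, 2019; done Jan 22, 2019 — within the window.
(4) permitted from Jan 22, 2019 + 28 days = Feb 19, 2019 onward; Feb 21, 2019 is on or after that date.
(5) due by Feb 21, 2019 + 5 days = Feb 26, 2019; done Mar 1, 2019 — 3 days late.

Step 5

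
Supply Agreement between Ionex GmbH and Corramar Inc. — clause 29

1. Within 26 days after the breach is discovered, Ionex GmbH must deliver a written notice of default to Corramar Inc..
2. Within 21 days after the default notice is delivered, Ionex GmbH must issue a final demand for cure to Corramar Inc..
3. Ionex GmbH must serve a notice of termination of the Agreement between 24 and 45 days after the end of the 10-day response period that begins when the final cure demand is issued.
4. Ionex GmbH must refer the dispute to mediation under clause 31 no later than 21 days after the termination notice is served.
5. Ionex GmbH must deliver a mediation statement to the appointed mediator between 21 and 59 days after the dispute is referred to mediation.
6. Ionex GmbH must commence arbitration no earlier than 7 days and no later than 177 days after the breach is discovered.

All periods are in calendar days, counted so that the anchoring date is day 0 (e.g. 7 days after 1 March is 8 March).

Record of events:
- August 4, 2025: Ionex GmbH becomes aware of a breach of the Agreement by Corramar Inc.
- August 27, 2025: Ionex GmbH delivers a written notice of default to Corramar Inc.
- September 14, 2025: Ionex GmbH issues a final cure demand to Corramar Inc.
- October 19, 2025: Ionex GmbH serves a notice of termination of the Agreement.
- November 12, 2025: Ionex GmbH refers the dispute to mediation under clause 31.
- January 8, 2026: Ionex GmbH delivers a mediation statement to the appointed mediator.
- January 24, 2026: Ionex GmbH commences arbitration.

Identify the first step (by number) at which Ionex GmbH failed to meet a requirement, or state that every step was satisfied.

Step 4

(1) due by August 4, 2025 + 26 days = August 30, 2025; completed August 27, 2025, before the deadline.
(2) due by August 27, 2025 + 21 days = September 17, 2025; done September 14, 2025 — timely.
(3) the permitted window runs from September 24, 2025 + 24 = October 18, 2025 to September 24, 2025 + 45 = November 8, 2025; done October 19, 2025, which is between those dates.
(4) due by October 19, 2025 + 21 days = November 9, 2025; not done until November 12, 2025, 3 days after the deadline.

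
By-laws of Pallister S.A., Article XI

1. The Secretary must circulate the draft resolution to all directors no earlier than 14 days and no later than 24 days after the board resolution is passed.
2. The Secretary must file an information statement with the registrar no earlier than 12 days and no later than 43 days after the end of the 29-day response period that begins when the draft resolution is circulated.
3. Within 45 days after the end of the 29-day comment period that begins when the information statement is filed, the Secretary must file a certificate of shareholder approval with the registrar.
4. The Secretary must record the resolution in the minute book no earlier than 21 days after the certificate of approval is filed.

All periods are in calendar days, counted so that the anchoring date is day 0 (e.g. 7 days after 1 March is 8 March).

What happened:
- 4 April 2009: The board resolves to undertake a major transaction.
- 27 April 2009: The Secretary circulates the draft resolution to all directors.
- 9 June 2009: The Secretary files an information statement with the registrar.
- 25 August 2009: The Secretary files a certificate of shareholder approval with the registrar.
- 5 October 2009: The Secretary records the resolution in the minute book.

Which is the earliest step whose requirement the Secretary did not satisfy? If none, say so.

Step 3

(1) the permitted window runs from 4 April 2009 + 14 = 18 April 2009 to 4 April 2009 + 24 = 28 April 2009; done 27 April 2009 — within the window.
(2) the permitted window runs from 26 May 2009 + 12 = 7 June 2009 to 26 May 2009 + 43 = 8 July 2009; 9 June 2009 falls inside that range.
(3) due by 8 July 2009 + 45 days = 22 August 2009; not done until 25 August 2009, 3 days after the deadline.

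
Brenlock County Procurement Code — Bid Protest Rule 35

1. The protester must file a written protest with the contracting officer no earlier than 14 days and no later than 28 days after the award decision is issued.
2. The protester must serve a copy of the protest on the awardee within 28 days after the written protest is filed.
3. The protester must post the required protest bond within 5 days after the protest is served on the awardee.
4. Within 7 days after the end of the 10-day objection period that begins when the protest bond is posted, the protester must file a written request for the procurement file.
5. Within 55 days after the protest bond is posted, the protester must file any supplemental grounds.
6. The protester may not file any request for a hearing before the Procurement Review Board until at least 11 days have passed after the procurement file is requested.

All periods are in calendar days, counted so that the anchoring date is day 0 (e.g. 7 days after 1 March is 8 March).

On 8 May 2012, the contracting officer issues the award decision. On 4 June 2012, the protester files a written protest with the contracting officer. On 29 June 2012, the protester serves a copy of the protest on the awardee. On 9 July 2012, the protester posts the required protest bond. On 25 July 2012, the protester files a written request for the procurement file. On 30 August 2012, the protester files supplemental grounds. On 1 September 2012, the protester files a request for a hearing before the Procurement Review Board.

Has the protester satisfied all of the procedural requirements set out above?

No

(1) the permitted window runs from 8 May 2012 + 14 = 22 May 2012 to 8 May 2012 + 28 = 5 June 2012; done 4 June 2012, which is between those dates.
(2) due by 4 June 2012 + 28 days = 2 July 2012; 29 June 2012 is within that limit.
(3) due by 29 June 2012 + 5 days = 4 July 2012; done 9 July 2012 — 5 days late.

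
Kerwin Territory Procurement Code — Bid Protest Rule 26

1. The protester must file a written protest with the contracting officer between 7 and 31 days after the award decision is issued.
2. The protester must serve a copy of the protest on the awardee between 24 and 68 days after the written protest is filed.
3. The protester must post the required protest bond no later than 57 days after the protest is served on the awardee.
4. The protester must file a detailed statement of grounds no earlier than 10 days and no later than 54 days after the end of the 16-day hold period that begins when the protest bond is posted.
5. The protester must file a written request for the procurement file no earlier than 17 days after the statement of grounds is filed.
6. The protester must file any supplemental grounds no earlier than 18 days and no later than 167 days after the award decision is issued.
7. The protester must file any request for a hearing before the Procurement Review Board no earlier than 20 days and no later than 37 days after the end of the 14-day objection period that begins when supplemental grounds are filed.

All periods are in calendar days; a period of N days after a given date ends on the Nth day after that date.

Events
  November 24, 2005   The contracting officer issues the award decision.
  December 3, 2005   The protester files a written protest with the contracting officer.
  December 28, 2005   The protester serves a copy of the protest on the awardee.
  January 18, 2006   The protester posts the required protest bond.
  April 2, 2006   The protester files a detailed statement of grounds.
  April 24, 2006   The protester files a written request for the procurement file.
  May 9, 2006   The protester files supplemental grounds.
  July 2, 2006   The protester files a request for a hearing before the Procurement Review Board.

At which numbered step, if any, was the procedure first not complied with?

(1) the permitted window runs from November 24, 2005 + 7 = December 1, 2005 to November 24, 2005 + 31 = December 25, 2005; done December 3, 2005 — within the window.
(2) the permitted window runs from December 3, 2005 + 24 = December 27, 2005 to December 3, 2005 + 68 = February 9, 2006; done December 28, 2005 — within the window.
(3) due by December 28, 2005 + 57 days = February 23, 2006; completed January 18, 2006, before the deadline.
(4) the permitted window runs from February 3, 2006 + 10 = February 13, 2006 to February 3, 2006 + 54 = March 29, 2006; done April 2, 2006 — 4 days after the window closed.
Later steps need not be reached.

Step 4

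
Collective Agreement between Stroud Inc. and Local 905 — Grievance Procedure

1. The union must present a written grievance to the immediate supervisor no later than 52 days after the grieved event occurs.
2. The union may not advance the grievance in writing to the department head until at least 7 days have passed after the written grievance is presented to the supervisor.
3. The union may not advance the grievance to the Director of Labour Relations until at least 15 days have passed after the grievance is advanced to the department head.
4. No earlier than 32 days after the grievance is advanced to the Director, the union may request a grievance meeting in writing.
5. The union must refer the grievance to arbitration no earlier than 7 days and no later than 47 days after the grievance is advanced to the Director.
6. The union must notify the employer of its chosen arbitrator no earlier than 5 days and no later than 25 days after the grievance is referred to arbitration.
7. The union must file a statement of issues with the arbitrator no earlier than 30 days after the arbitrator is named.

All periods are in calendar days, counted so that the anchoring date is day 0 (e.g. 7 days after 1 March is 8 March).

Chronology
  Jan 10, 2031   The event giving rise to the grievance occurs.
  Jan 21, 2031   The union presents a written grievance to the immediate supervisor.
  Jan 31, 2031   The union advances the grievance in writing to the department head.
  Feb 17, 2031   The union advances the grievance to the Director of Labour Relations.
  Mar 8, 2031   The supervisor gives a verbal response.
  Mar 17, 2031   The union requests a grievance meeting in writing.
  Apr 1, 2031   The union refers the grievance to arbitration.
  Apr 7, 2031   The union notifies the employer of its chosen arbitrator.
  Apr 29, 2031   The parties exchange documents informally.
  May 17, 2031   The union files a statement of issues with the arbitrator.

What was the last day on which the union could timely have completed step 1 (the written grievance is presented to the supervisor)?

Mar 3, 2031

Step 1 runs from Jan 10, 2031, when the grieved event occurs. 52 days after Jan 10, 2031 is Mar 3, 2031.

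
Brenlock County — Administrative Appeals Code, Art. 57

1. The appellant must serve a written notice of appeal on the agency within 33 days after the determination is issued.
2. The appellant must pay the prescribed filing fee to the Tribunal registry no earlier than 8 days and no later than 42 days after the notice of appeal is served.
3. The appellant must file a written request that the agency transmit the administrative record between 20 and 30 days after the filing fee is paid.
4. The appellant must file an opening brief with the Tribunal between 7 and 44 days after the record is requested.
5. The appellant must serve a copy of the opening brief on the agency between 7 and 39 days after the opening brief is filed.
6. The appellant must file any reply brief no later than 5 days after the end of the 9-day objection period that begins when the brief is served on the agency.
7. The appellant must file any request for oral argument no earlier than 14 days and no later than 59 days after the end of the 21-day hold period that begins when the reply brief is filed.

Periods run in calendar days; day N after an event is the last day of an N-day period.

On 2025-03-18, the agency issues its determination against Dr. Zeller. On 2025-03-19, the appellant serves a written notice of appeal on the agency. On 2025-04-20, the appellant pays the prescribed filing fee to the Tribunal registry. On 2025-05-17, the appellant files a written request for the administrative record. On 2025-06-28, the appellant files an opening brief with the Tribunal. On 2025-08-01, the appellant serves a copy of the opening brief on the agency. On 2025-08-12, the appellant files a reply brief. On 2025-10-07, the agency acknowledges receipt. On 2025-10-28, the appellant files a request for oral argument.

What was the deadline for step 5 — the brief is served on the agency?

Step 5 runs from 2025-06-28, when the opening brief is filed. The window is 7–39 days after 2025-06-28; it closes on 2025-08-06.

2025-08-06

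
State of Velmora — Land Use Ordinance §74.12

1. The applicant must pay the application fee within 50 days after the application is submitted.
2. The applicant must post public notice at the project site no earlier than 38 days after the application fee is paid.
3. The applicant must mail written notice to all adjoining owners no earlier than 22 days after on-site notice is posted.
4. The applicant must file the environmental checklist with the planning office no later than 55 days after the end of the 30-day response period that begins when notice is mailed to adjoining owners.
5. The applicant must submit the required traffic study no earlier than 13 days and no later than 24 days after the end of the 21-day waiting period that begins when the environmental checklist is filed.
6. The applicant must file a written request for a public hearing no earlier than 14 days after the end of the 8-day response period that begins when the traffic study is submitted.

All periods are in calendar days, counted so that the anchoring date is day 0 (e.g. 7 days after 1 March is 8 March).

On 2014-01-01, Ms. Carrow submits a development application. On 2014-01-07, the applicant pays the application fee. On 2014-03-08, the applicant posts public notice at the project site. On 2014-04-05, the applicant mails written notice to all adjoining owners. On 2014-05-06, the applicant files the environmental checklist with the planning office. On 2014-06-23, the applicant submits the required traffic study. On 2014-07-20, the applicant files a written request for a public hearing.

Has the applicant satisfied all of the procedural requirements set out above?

No

(1) due by 2014-01-01 + 50 days = 2014-02-20; completed 2014-01-07, before the deadline.
(2) permitted from 2014-01-07 + 38 days = 2014-02-14 onward; done 2014-03-08 — permitted.
(3) permitted from 2014-03-08 + 22 days = 2014-03-30 onward; done 2014-04-05, after the minimum wait.
(4) due by 2014-05-05 + 55 days = 2014-06-29; 2014-05-06 is within that limit.
(5) the permitted window runs from 2014-05-27 + 13 = 2014-06-09 to 2014-05-27 + 24 = 2014-06-20; 2014-06-23 is 3 days past the end of the window.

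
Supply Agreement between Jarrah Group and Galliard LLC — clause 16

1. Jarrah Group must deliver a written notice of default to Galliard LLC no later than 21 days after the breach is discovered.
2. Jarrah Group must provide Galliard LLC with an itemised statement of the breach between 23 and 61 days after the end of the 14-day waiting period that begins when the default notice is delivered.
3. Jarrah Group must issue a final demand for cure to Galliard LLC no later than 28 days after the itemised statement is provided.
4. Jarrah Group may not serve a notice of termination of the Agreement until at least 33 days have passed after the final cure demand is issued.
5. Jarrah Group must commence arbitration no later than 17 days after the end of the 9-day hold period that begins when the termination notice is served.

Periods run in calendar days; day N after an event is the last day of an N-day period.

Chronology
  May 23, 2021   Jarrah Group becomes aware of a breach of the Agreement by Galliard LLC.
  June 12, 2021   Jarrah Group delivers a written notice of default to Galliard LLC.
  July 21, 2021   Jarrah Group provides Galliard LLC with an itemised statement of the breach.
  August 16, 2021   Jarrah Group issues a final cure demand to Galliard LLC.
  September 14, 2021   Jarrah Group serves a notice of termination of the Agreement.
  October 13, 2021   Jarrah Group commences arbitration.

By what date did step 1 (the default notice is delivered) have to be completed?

June 13, 2021

Step 1 runs from May 23, 2021, when the breach is discovered. 21 days after May 23, 2021 is June 13, 2021.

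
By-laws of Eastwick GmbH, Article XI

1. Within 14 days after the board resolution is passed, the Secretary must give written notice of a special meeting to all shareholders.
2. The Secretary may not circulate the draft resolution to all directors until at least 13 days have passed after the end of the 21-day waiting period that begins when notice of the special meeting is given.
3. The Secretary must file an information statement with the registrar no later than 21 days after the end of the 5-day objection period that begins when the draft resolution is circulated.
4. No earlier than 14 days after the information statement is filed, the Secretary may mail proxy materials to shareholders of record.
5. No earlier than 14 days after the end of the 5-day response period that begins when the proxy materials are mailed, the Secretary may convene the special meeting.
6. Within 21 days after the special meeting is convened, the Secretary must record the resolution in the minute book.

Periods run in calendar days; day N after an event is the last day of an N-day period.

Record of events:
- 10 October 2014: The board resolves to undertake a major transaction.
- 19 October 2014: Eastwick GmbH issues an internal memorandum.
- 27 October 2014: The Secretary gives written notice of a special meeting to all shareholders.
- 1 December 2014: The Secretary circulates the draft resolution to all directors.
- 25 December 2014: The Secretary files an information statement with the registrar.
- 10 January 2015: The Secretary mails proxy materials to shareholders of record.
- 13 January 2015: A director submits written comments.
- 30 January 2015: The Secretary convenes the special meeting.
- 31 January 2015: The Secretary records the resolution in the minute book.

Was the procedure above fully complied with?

Step 1 — counting 14 days from 10 October 2014 (when the board resolution is passed) gives a deadline of 24 October 2014; done 27 October 2014 — 3 days late.
Later steps need not be reached.

No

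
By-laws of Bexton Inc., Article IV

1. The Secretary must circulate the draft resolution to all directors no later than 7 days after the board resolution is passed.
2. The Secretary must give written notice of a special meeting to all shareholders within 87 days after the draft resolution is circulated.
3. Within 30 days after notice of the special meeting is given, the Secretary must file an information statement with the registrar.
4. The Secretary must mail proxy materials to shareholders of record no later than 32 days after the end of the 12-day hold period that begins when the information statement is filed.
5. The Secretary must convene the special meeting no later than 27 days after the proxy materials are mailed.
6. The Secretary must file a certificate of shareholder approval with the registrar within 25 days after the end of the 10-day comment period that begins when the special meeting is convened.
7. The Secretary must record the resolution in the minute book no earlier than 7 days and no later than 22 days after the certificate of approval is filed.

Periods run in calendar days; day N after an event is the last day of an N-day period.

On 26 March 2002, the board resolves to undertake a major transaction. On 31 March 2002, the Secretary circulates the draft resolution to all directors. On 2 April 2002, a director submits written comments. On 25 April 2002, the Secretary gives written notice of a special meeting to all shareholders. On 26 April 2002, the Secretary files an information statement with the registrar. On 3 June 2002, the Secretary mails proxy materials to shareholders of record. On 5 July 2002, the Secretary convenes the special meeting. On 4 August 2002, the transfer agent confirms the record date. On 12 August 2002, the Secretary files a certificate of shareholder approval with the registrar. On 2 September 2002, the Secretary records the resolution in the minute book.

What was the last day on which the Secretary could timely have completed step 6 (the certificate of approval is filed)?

9 August 2002

The special meeting is convened on 5 July 2002; the 10-day comment period therefore ends 15 July 2002, and step 6 runs from that date. 25 days after 15 July 2002 is 9 August 2002.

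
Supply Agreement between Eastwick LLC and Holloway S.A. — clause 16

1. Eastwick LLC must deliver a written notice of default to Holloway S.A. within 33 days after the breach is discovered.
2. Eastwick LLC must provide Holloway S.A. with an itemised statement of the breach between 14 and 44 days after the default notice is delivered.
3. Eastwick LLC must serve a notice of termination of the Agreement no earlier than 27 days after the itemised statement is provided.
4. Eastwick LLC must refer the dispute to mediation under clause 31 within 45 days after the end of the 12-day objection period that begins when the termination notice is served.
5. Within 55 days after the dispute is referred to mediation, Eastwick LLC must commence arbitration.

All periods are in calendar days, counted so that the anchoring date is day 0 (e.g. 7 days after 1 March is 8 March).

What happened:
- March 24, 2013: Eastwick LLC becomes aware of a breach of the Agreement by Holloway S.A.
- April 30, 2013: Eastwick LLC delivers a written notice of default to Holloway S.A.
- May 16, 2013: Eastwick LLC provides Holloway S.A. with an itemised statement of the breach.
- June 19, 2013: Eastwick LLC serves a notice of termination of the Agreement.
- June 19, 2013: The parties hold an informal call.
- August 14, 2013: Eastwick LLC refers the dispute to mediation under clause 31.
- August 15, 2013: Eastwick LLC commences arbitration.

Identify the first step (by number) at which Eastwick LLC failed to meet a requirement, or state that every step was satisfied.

(1) due by March 24, 2013 + 33 days = April 26, 2013; April 30, 2013 misses that deadline by 4 days.

Step 1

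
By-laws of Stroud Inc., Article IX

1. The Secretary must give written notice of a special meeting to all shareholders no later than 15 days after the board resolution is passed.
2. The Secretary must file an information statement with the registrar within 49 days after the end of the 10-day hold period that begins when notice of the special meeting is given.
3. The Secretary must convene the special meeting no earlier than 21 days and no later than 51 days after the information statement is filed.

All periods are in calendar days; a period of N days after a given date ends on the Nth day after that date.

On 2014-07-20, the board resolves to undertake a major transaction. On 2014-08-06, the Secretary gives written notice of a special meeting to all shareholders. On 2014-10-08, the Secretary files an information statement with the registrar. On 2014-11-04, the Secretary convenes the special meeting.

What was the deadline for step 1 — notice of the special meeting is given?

Step 1 runs from 2014-07-20, when the board resolution is passed. 15 days after 2014-07-20 is 2014-08-04.

2014-08-04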